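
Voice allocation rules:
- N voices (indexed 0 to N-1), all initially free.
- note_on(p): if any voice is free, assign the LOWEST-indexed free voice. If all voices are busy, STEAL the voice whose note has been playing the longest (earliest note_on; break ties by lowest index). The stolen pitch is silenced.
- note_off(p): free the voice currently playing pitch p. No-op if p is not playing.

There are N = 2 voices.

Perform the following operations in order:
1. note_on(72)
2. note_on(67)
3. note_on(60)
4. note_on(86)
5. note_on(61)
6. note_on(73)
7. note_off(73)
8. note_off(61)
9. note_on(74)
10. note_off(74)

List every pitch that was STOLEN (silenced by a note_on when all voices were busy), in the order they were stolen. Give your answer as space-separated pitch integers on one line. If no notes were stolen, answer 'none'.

Answer: 72 67 60 86

Derivation:
Op 1: note_on(72): voice 0 is free -> assigned | voices=[72 -]
Op 2: note_on(67): voice 1 is free -> assigned | voices=[72 67]
Op 3: note_on(60): all voices busy, STEAL voice 0 (pitch 72, oldest) -> assign | voices=[60 67]
Op 4: note_on(86): all voices busy, STEAL voice 1 (pitch 67, oldest) -> assign | voices=[60 86]
Op 5: note_on(61): all voices busy, STEAL voice 0 (pitch 60, oldest) -> assign | voices=[61 86]
Op 6: note_on(73): all voices busy, STEAL voice 1 (pitch 86, oldest) -> assign | voices=[61 73]
Op 7: note_off(73): free voice 1 | voices=[61 -]
Op 8: note_off(61): free voice 0 | voices=[- -]
Op 9: note_on(74): voice 0 is free -> assigned | voices=[74 -]
Op 10: note_off(74): free voice 0 | voices=[- -]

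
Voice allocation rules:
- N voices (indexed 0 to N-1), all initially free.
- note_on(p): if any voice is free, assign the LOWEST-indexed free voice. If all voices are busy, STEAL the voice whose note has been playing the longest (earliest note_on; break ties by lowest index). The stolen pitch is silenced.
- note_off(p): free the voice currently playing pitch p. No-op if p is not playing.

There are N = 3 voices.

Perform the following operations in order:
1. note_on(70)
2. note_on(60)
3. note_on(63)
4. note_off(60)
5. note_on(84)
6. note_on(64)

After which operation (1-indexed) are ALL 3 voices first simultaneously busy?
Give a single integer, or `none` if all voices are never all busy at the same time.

Op 1: note_on(70): voice 0 is free -> assigned | voices=[70 - -]
Op 2: note_on(60): voice 1 is free -> assigned | voices=[70 60 -]
Op 3: note_on(63): voice 2 is free -> assigned | voices=[70 60 63]
Op 4: note_off(60): free voice 1 | voices=[70 - 63]
Op 5: note_on(84): voice 1 is free -> assigned | voices=[70 84 63]
Op 6: note_on(64): all voices busy, STEAL voice 0 (pitch 70, oldest) -> assign | voices=[64 84 63]

Answer: 3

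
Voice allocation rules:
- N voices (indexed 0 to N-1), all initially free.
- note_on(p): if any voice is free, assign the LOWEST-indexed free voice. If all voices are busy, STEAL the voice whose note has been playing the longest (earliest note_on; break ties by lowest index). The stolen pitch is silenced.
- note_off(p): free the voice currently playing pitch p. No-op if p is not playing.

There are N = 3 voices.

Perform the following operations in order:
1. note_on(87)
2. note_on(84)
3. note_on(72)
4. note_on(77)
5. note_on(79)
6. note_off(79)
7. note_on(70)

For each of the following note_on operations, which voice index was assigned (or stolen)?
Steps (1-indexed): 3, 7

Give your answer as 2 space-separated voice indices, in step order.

Answer: 2 1

Derivation:
Op 1: note_on(87): voice 0 is free -> assigned | voices=[87 - -]
Op 2: note_on(84): voice 1 is free -> assigned | voices=[87 84 -]
Op 3: note_on(72): voice 2 is free -> assigned | voices=[87 84 72]
Op 4: note_on(77): all voices busy, STEAL voice 0 (pitch 87, oldest) -> assign | voices=[77 84 72]
Op 5: note_on(79): all voices busy, STEAL voice 1 (pitch 84, oldest) -> assign | voices=[77 79 72]
Op 6: note_off(79): free voice 1 | voices=[77 - 72]
Op 7: note_on(70): voice 1 is free -> assigned | voices=[77 70 72]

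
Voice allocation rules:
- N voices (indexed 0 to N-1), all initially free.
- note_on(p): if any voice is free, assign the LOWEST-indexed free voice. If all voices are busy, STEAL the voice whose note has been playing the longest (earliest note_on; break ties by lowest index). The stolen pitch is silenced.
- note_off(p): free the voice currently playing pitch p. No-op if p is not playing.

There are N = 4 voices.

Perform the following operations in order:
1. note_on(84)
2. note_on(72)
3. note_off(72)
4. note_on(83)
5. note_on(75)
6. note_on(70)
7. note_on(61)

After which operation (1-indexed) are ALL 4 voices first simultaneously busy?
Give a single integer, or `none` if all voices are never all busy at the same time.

Answer: 6

Derivation:
Op 1: note_on(84): voice 0 is free -> assigned | voices=[84 - - -]
Op 2: note_on(72): voice 1 is free -> assigned | voices=[84 72 - -]
Op 3: note_off(72): free voice 1 | voices=[84 - - -]
Op 4: note_on(83): voice 1 is free -> assigned | voices=[84 83 - -]
Op 5: note_on(75): voice 2 is free -> assigned | voices=[84 83 75 -]
Op 6: note_on(70): voice 3 is free -> assigned | voices=[84 83 75 70]
Op 7: note_on(61): all voices busy, STEAL voice 0 (pitch 84, oldest) -> assign | voices=[61 83 75 70]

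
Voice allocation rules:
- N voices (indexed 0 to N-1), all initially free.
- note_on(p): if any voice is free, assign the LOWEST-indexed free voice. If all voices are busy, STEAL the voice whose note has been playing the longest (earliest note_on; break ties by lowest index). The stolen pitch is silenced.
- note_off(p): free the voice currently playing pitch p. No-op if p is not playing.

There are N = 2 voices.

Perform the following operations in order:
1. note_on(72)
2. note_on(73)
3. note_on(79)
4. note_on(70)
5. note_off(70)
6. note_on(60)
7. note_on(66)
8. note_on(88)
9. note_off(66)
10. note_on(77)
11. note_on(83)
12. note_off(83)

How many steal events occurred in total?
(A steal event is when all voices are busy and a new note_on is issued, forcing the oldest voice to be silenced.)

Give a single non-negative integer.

Op 1: note_on(72): voice 0 is free -> assigned | voices=[72 -]
Op 2: note_on(73): voice 1 is free -> assigned | voices=[72 73]
Op 3: note_on(79): all voices busy, STEAL voice 0 (pitch 72, oldest) -> assign | voices=[79 73]
Op 4: note_on(70): all voices busy, STEAL voice 1 (pitch 73, oldest) -> assign | voices=[79 70]
Op 5: note_off(70): free voice 1 | voices=[79 -]
Op 6: note_on(60): voice 1 is free -> assigned | voices=[79 60]
Op 7: note_on(66): all voices busy, STEAL voice 0 (pitch 79, oldest) -> assign | voices=[66 60]
Op 8: note_on(88): all voices busy, STEAL voice 1 (pitch 60, oldest) -> assign | voices=[66 88]
Op 9: note_off(66): free voice 0 | voices=[- 88]
Op 10: note_on(77): voice 0 is free -> assigned | voices=[77 88]
Op 11: note_on(83): all voices busy, STEAL voice 1 (pitch 88, oldest) -> assign | voices=[77 83]
Op 12: note_off(83): free voice 1 | voices=[77 -]

Answer: 5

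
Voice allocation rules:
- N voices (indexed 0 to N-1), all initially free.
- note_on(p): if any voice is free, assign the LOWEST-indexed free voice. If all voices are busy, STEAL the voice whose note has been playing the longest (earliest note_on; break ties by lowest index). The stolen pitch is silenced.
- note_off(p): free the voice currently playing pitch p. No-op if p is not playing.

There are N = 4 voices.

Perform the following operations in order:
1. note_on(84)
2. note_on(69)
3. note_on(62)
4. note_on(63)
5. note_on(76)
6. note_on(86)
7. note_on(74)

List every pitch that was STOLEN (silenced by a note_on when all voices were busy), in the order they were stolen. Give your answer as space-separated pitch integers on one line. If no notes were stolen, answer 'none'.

Answer: 84 69 62

Derivation:
Op 1: note_on(84): voice 0 is free -> assigned | voices=[84 - - -]
Op 2: note_on(69): voice 1 is free -> assigned | voices=[84 69 - -]
Op 3: note_on(62): voice 2 is free -> assigned | voices=[84 69 62 -]
Op 4: note_on(63): voice 3 is free -> assigned | voices=[84 69 62 63]
Op 5: note_on(76): all voices busy, STEAL voice 0 (pitch 84, oldest) -> assign | voices=[76 69 62 63]
Op 6: note_on(86): all voices busy, STEAL voice 1 (pitch 69, oldest) -> assign | voices=[76 86 62 63]
Op 7: note_on(74): all voices busy, STEAL voice 2 (pitch 62, oldest) -> assign | voices=[76 86 74 63]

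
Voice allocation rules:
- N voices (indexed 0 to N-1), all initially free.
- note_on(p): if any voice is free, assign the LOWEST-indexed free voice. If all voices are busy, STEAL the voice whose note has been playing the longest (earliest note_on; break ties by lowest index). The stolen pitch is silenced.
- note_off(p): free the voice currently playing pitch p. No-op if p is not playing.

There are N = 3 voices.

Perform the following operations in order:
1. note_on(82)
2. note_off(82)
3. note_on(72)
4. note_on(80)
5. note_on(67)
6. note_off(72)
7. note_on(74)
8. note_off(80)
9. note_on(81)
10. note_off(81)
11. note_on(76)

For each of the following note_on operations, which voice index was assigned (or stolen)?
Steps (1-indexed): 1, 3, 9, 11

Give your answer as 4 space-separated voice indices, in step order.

Op 1: note_on(82): voice 0 is free -> assigned | voices=[82 - -]
Op 2: note_off(82): free voice 0 | voices=[- - -]
Op 3: note_on(72): voice 0 is free -> assigned | voices=[72 - -]
Op 4: note_on(80): voice 1 is free -> assigned | voices=[72 80 -]
Op 5: note_on(67): voice 2 is free -> assigned | voices=[72 80 67]
Op 6: note_off(72): free voice 0 | voices=[- 80 67]
Op 7: note_on(74): voice 0 is free -> assigned | voices=[74 80 67]
Op 8: note_off(80): free voice 1 | voices=[74 - 67]
Op 9: note_on(81): voice 1 is free -> assigned | voices=[74 81 67]
Op 10: note_off(81): free voice 1 | voices=[74 - 67]
Op 11: note_on(76): voice 1 is free -> assigned | voices=[74 76 67]

Answer: 0 0 1 1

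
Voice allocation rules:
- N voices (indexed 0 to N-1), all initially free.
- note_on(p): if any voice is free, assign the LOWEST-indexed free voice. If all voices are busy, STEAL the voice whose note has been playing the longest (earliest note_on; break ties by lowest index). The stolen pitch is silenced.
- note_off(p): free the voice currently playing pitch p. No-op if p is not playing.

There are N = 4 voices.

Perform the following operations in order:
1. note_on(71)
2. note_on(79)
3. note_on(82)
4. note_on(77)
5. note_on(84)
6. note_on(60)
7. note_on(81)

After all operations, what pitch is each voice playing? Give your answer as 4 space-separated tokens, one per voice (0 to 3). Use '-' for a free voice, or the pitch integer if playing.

Answer: 84 60 81 77

Derivation:
Op 1: note_on(71): voice 0 is free -> assigned | voices=[71 - - -]
Op 2: note_on(79): voice 1 is free -> assigned | voices=[71 79 - -]
Op 3: note_on(82): voice 2 is free -> assigned | voices=[71 79 82 -]
Op 4: note_on(77): voice 3 is free -> assigned | voices=[71 79 82 77]
Op 5: note_on(84): all voices busy, STEAL voice 0 (pitch 71, oldest) -> assign | voices=[84 79 82 77]
Op 6: note_on(60): all voices busy, STEAL voice 1 (pitch 79, oldest) -> assign | voices=[84 60 82 77]
Op 7: note_on(81): all voices busy, STEAL voice 2 (pitch 82, oldest) -> assign | voices=[84 60 81 77]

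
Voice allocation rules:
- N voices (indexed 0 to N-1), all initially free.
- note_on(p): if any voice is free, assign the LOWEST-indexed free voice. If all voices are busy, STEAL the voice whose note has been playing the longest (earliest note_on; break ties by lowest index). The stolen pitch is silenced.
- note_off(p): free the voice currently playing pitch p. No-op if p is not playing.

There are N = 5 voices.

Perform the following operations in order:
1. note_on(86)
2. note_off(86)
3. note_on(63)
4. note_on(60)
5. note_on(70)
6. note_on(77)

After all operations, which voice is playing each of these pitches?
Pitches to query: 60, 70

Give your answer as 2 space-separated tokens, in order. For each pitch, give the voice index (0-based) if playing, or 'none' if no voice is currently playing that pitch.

Op 1: note_on(86): voice 0 is free -> assigned | voices=[86 - - - -]
Op 2: note_off(86): free voice 0 | voices=[- - - - -]
Op 3: note_on(63): voice 0 is free -> assigned | voices=[63 - - - -]
Op 4: note_on(60): voice 1 is free -> assigned | voices=[63 60 - - -]
Op 5: note_on(70): voice 2 is free -> assigned | voices=[63 60 70 - -]
Op 6: note_on(77): voice 3 is free -> assigned | voices=[63 60 70 77 -]

Answer: 1 2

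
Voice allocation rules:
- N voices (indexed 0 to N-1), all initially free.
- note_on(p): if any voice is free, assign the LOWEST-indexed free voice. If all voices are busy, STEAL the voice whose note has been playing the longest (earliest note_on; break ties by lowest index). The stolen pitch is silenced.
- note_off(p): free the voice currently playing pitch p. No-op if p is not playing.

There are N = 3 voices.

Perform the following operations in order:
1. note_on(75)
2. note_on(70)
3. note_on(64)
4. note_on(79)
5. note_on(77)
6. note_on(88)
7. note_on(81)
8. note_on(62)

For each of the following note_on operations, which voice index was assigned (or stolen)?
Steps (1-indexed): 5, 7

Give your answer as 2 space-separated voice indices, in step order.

Op 1: note_on(75): voice 0 is free -> assigned | voices=[75 - -]
Op 2: note_on(70): voice 1 is free -> assigned | voices=[75 70 -]
Op 3: note_on(64): voice 2 is free -> assigned | voices=[75 70 64]
Op 4: note_on(79): all voices busy, STEAL voice 0 (pitch 75, oldest) -> assign | voices=[79 70 64]
Op 5: note_on(77): all voices busy, STEAL voice 1 (pitch 70, oldest) -> assign | voices=[79 77 64]
Op 6: note_on(88): all voices busy, STEAL voice 2 (pitch 64, oldest) -> assign | voices=[79 77 88]
Op 7: note_on(81): all voices busy, STEAL voice 0 (pitch 79, oldest) -> assign | voices=[81 77 88]
Op 8: note_on(62): all voices busy, STEAL voice 1 (pitch 77, oldest) -> assign | voices=[81 62 88]

Answer: 1 0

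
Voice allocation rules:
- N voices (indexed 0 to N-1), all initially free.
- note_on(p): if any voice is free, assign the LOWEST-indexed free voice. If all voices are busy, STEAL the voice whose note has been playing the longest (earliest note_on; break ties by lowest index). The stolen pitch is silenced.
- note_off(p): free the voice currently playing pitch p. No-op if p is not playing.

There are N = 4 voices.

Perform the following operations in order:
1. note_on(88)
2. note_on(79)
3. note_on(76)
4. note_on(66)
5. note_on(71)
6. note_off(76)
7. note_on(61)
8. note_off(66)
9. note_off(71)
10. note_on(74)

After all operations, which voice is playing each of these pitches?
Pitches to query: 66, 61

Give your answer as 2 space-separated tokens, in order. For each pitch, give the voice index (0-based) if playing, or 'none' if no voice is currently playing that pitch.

Answer: none 2

Derivation:
Op 1: note_on(88): voice 0 is free -> assigned | voices=[88 - - -]
Op 2: note_on(79): voice 1 is free -> assigned | voices=[88 79 - -]
Op 3: note_on(76): voice 2 is free -> assigned | voices=[88 79 76 -]
Op 4: note_on(66): voice 3 is free -> assigned | voices=[88 79 76 66]
Op 5: note_on(71): all voices busy, STEAL voice 0 (pitch 88, oldest) -> assign | voices=[71 79 76 66]
Op 6: note_off(76): free voice 2 | voices=[71 79 - 66]
Op 7: note_on(61): voice 2 is free -> assigned | voices=[71 79 61 66]
Op 8: note_off(66): free voice 3 | voices=[71 79 61 -]
Op 9: note_off(71): free voice 0 | voices=[- 79 61 -]
Op 10: note_on(74): voice 0 is free -> assigned | voices=[74 79 61 -]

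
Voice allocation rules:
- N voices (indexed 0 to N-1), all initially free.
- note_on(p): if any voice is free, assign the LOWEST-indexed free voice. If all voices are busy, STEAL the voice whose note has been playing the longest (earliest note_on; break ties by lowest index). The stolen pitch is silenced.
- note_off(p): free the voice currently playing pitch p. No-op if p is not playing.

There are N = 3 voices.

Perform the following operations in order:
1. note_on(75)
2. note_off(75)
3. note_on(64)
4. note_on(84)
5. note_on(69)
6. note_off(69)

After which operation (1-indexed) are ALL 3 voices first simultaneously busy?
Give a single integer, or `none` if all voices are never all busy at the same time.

Op 1: note_on(75): voice 0 is free -> assigned | voices=[75 - -]
Op 2: note_off(75): free voice 0 | voices=[- - -]
Op 3: note_on(64): voice 0 is free -> assigned | voices=[64 - -]
Op 4: note_on(84): voice 1 is free -> assigned | voices=[64 84 -]
Op 5: note_on(69): voice 2 is free -> assigned | voices=[64 84 69]
Op 6: note_off(69): free voice 2 | voices=[64 84 -]

Answer: 5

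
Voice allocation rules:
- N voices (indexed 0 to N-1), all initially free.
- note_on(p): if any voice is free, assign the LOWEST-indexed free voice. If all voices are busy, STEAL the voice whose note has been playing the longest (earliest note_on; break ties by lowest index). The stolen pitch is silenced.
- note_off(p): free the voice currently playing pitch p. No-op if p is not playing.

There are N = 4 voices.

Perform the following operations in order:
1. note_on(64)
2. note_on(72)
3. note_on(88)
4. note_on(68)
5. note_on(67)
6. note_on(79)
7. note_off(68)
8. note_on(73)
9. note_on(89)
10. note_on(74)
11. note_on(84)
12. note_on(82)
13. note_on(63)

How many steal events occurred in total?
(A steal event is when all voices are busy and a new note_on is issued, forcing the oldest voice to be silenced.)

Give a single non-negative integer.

Op 1: note_on(64): voice 0 is free -> assigned | voices=[64 - - -]
Op 2: note_on(72): voice 1 is free -> assigned | voices=[64 72 - -]
Op 3: note_on(88): voice 2 is free -> assigned | voices=[64 72 88 -]
Op 4: note_on(68): voice 3 is free -> assigned | voices=[64 72 88 68]
Op 5: note_on(67): all voices busy, STEAL voice 0 (pitch 64, oldest) -> assign | voices=[67 72 88 68]
Op 6: note_on(79): all voices busy, STEAL voice 1 (pitch 72, oldest) -> assign | voices=[67 79 88 68]
Op 7: note_off(68): free voice 3 | voices=[67 79 88 -]
Op 8: note_on(73): voice 3 is free -> assigned | voices=[67 79 88 73]
Op 9: note_on(89): all voices busy, STEAL voice 2 (pitch 88, oldest) -> assign | voices=[67 79 89 73]
Op 10: note_on(74): all voices busy, STEAL voice 0 (pitch 67, oldest) -> assign | voices=[74 79 89 73]
Op 11: note_on(84): all voices busy, STEAL voice 1 (pitch 79, oldest) -> assign | voices=[74 84 89 73]
Op 12: note_on(82): all voices busy, STEAL voice 3 (pitch 73, oldest) -> assign | voices=[74 84 89 82]
Op 13: note_on(63): all voices busy, STEAL voice 2 (pitch 89, oldest) -> assign | voices=[74 84 63 82]

Answer: 7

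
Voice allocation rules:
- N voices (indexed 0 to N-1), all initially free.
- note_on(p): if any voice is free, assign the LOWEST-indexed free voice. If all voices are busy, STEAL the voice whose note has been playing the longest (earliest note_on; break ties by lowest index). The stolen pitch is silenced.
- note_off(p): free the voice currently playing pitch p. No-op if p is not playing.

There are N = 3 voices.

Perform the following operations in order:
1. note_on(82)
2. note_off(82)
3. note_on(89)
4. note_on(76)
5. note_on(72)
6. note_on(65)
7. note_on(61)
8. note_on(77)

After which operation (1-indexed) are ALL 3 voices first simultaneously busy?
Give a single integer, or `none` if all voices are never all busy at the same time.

Answer: 5

Derivation:
Op 1: note_on(82): voice 0 is free -> assigned | voices=[82 - -]
Op 2: note_off(82): free voice 0 | voices=[- - -]
Op 3: note_on(89): voice 0 is free -> assigned | voices=[89 - -]
Op 4: note_on(76): voice 1 is free -> assigned | voices=[89 76 -]
Op 5: note_on(72): voice 2 is free -> assigned | voices=[89 76 72]
Op 6: note_on(65): all voices busy, STEAL voice 0 (pitch 89, oldest) -> assign | voices=[65 76 72]
Op 7: note_on(61): all voices busy, STEAL voice 1 (pitch 76, oldest) -> assign | voices=[65 61 72]
Op 8: note_on(77): all voices busy, STEAL voice 2 (pitch 72, oldest) -> assign | voices=[65 61 77]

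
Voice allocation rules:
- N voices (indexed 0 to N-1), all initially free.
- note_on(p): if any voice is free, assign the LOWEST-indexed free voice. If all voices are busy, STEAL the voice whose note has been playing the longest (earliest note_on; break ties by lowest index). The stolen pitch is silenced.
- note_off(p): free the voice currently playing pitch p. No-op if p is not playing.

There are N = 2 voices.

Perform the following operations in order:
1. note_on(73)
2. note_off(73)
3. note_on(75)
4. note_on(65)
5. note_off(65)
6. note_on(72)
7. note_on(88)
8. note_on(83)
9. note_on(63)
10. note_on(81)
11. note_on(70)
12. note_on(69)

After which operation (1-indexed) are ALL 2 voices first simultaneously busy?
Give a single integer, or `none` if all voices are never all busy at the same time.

Op 1: note_on(73): voice 0 is free -> assigned | voices=[73 -]
Op 2: note_off(73): free voice 0 | voices=[- -]
Op 3: note_on(75): voice 0 is free -> assigned | voices=[75 -]
Op 4: note_on(65): voice 1 is free -> assigned | voices=[75 65]
Op 5: note_off(65): free voice 1 | voices=[75 -]
Op 6: note_on(72): voice 1 is free -> assigned | voices=[75 72]
Op 7: note_on(88): all voices busy, STEAL voice 0 (pitch 75, oldest) -> assign | voices=[88 72]
Op 8: note_on(83): all voices busy, STEAL voice 1 (pitch 72, oldest) -> assign | voices=[88 83]
Op 9: note_on(63): all voices busy, STEAL voice 0 (pitch 88, oldest) -> assign | voices=[63 83]
Op 10: note_on(81): all voices busy, STEAL voice 1 (pitch 83, oldest) -> assign | voices=[63 81]
Op 11: note_on(70): all voices busy, STEAL voice 0 (pitch 63, oldest) -> assign | voices=[70 81]
Op 12: note_on(69): all voices busy, STEAL voice 1 (pitch 81, oldest) -> assign | voices=[70 69]

Answer: 4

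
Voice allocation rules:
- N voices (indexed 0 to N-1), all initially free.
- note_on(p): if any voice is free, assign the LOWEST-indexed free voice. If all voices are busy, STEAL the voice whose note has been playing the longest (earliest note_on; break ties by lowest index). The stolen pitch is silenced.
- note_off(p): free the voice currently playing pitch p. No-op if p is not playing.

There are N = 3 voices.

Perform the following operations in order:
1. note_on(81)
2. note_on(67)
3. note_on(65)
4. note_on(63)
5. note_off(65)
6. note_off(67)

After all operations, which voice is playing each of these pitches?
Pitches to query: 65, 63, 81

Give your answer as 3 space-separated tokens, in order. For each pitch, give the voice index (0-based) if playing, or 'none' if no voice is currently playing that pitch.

Answer: none 0 none

Derivation:
Op 1: note_on(81): voice 0 is free -> assigned | voices=[81 - -]
Op 2: note_on(67): voice 1 is free -> assigned | voices=[81 67 -]
Op 3: note_on(65): voice 2 is free -> assigned | voices=[81 67 65]
Op 4: note_on(63): all voices busy, STEAL voice 0 (pitch 81, oldest) -> assign | voices=[63 67 65]
Op 5: note_off(65): free voice 2 | voices=[63 67 -]
Op 6: note_off(67): free voice 1 | voices=[63 - -]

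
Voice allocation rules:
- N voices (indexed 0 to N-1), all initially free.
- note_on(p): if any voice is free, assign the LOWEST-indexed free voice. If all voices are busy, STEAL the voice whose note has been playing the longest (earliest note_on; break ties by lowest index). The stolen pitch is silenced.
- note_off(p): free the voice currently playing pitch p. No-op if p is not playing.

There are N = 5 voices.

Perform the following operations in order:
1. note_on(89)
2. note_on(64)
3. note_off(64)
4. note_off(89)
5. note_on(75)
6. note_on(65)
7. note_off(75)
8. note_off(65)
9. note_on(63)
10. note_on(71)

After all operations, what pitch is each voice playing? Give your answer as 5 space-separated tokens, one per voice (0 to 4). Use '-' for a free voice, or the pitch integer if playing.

Op 1: note_on(89): voice 0 is free -> assigned | voices=[89 - - - -]
Op 2: note_on(64): voice 1 is free -> assigned | voices=[89 64 - - -]
Op 3: note_off(64): free voice 1 | voices=[89 - - - -]
Op 4: note_off(89): free voice 0 | voices=[- - - - -]
Op 5: note_on(75): voice 0 is free -> assigned | voices=[75 - - - -]
Op 6: note_on(65): voice 1 is free -> assigned | voices=[75 65 - - -]
Op 7: note_off(75): free voice 0 | voices=[- 65 - - -]
Op 8: note_off(65): free voice 1 | voices=[- - - - -]
Op 9: note_on(63): voice 0 is free -> assigned | voices=[63 - - - -]
Op 10: note_on(71): voice 1 is free -> assigned | voices=[63 71 - - -]

Answer: 63 71 - - -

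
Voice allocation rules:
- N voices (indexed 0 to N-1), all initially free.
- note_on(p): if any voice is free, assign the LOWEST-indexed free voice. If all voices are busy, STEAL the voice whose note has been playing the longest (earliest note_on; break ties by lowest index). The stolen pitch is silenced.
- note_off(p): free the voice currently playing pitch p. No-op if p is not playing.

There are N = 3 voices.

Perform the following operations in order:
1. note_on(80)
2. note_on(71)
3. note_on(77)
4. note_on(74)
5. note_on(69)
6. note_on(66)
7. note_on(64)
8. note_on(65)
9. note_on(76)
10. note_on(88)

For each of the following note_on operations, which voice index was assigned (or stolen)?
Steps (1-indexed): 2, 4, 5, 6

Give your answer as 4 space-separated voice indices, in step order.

Answer: 1 0 1 2

Derivation:
Op 1: note_on(80): voice 0 is free -> assigned | voices=[80 - -]
Op 2: note_on(71): voice 1 is free -> assigned | voices=[80 71 -]
Op 3: note_on(77): voice 2 is free -> assigned | voices=[80 71 77]
Op 4: note_on(74): all voices busy, STEAL voice 0 (pitch 80, oldest) -> assign | voices=[74 71 77]
Op 5: note_on(69): all voices busy, STEAL voice 1 (pitch 71, oldest) -> assign | voices=[74 69 77]
Op 6: note_on(66): all voices busy, STEAL voice 2 (pitch 77, oldest) -> assign | voices=[74 69 66]
Op 7: note_on(64): all voices busy, STEAL voice 0 (pitch 74, oldest) -> assign | voices=[64 69 66]
Op 8: note_on(65): all voices busy, STEAL voice 1 (pitch 69, oldest) -> assign | voices=[64 65 66]
Op 9: note_on(76): all voices busy, STEAL voice 2 (pitch 66, oldest) -> assign | voices=[64 65 76]
Op 10: note_on(88): all voices busy, STEAL voice 0 (pitch 64, oldest) -> assign | voices=[88 65 76]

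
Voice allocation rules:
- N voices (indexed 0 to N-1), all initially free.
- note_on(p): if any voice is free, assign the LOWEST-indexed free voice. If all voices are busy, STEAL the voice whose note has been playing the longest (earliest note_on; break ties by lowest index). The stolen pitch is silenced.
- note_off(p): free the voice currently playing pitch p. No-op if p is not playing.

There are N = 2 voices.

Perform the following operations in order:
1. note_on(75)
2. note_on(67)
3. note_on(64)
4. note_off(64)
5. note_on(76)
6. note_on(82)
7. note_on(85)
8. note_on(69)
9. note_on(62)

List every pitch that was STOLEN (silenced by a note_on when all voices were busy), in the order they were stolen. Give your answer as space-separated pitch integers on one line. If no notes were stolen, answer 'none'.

Answer: 75 67 76 82 85

Derivation:
Op 1: note_on(75): voice 0 is free -> assigned | voices=[75 -]
Op 2: note_on(67): voice 1 is free -> assigned | voices=[75 67]
Op 3: note_on(64): all voices busy, STEAL voice 0 (pitch 75, oldest) -> assign | voices=[64 67]
Op 4: note_off(64): free voice 0 | voices=[- 67]
Op 5: note_on(76): voice 0 is free -> assigned | voices=[76 67]
Op 6: note_on(82): all voices busy, STEAL voice 1 (pitch 67, oldest) -> assign | voices=[76 82]
Op 7: note_on(85): all voices busy, STEAL voice 0 (pitch 76, oldest) -> assign | voices=[85 82]
Op 8: note_on(69): all voices busy, STEAL voice 1 (pitch 82, oldest) -> assign | voices=[85 69]
Op 9: note_on(62): all voices busy, STEAL voice 0 (pitch 85, oldest) -> assign | voices=[62 69]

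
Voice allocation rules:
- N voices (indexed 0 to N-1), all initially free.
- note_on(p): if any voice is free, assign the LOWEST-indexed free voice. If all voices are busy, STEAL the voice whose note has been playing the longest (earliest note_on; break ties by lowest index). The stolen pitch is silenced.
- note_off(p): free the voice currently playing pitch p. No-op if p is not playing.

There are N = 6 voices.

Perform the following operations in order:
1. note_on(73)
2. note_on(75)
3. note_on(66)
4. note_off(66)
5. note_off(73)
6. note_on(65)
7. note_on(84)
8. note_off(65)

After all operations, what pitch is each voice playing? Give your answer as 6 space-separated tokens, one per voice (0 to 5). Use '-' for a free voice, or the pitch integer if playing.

Op 1: note_on(73): voice 0 is free -> assigned | voices=[73 - - - - -]
Op 2: note_on(75): voice 1 is free -> assigned | voices=[73 75 - - - -]
Op 3: note_on(66): voice 2 is free -> assigned | voices=[73 75 66 - - -]
Op 4: note_off(66): free voice 2 | voices=[73 75 - - - -]
Op 5: note_off(73): free voice 0 | voices=[- 75 - - - -]
Op 6: note_on(65): voice 0 is free -> assigned | voices=[65 75 - - - -]
Op 7: note_on(84): voice 2 is free -> assigned | voices=[65 75 84 - - -]
Op 8: note_off(65): free voice 0 | voices=[- 75 84 - - -]

Answer: - 75 84 - - -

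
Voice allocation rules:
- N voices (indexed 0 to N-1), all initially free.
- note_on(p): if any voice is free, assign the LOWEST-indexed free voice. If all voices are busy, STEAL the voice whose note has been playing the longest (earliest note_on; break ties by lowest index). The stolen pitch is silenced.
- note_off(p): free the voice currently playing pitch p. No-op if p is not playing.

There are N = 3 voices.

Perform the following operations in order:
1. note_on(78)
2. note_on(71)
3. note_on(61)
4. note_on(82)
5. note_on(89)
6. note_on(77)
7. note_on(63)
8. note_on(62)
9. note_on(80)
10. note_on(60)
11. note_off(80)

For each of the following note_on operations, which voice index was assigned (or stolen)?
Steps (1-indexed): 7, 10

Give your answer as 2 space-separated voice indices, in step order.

Op 1: note_on(78): voice 0 is free -> assigned | voices=[78 - -]
Op 2: note_on(71): voice 1 is free -> assigned | voices=[78 71 -]
Op 3: note_on(61): voice 2 is free -> assigned | voices=[78 71 61]
Op 4: note_on(82): all voices busy, STEAL voice 0 (pitch 78, oldest) -> assign | voices=[82 71 61]
Op 5: note_on(89): all voices busy, STEAL voice 1 (pitch 71, oldest) -> assign | voices=[82 89 61]
Op 6: note_on(77): all voices busy, STEAL voice 2 (pitch 61, oldest) -> assign | voices=[82 89 77]
Op 7: note_on(63): all voices busy, STEAL voice 0 (pitch 82, oldest) -> assign | voices=[63 89 77]
Op 8: note_on(62): all voices busy, STEAL voice 1 (pitch 89, oldest) -> assign | voices=[63 62 77]
Op 9: note_on(80): all voices busy, STEAL voice 2 (pitch 77, oldest) -> assign | voices=[63 62 80]
Op 10: note_on(60): all voices busy, STEAL voice 0 (pitch 63, oldest) -> assign | voices=[60 62 80]
Op 11: note_off(80): free voice 2 | voices=[60 62 -]

Answer: 0 0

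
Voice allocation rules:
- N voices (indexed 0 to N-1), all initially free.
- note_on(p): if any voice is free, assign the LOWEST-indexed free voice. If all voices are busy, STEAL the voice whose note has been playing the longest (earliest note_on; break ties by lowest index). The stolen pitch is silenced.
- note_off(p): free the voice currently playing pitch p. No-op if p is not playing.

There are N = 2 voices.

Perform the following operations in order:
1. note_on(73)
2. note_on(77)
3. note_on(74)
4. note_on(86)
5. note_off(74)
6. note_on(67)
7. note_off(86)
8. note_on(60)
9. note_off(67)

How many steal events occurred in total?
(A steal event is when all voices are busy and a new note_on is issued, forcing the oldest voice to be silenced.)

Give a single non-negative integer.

Op 1: note_on(73): voice 0 is free -> assigned | voices=[73 -]
Op 2: note_on(77): voice 1 is free -> assigned | voices=[73 77]
Op 3: note_on(74): all voices busy, STEAL voice 0 (pitch 73, oldest) -> assign | voices=[74 77]
Op 4: note_on(86): all voices busy, STEAL voice 1 (pitch 77, oldest) -> assign | voices=[74 86]
Op 5: note_off(74): free voice 0 | voices=[- 86]
Op 6: note_on(67): voice 0 is free -> assigned | voices=[67 86]
Op 7: note_off(86): free voice 1 | voices=[67 -]
Op 8: note_on(60): voice 1 is free -> assigned | voices=[67 60]
Op 9: note_off(67): free voice 0 | voices=[- 60]

Answer: 2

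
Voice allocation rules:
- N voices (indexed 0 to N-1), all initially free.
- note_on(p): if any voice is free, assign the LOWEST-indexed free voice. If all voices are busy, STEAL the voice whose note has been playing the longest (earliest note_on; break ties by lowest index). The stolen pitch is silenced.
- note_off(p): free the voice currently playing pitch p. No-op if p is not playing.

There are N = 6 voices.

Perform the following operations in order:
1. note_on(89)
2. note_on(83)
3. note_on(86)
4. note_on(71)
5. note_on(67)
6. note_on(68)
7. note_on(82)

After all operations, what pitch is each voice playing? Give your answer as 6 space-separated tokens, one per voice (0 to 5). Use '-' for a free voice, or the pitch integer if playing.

Op 1: note_on(89): voice 0 is free -> assigned | voices=[89 - - - - -]
Op 2: note_on(83): voice 1 is free -> assigned | voices=[89 83 - - - -]
Op 3: note_on(86): voice 2 is free -> assigned | voices=[89 83 86 - - -]
Op 4: note_on(71): voice 3 is free -> assigned | voices=[89 83 86 71 - -]
Op 5: note_on(67): voice 4 is free -> assigned | voices=[89 83 86 71 67 -]
Op 6: note_on(68): voice 5 is free -> assigned | voices=[89 83 86 71 67 68]
Op 7: note_on(82): all voices busy, STEAL voice 0 (pitch 89, oldest) -> assign | voices=[82 83 86 71 67 68]

Answer: 82 83 86 71 67 68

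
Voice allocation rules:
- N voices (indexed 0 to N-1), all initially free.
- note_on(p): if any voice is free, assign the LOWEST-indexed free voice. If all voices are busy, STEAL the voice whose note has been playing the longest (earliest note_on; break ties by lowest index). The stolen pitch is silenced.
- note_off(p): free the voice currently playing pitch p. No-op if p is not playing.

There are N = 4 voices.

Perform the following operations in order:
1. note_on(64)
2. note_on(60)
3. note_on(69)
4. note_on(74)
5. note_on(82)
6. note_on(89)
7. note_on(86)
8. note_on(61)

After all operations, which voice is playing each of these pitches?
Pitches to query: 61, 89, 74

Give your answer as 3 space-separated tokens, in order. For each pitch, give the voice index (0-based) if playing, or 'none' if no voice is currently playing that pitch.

Answer: 3 1 none

Derivation:
Op 1: note_on(64): voice 0 is free -> assigned | voices=[64 - - -]
Op 2: note_on(60): voice 1 is free -> assigned | voices=[64 60 - -]
Op 3: note_on(69): voice 2 is free -> assigned | voices=[64 60 69 -]
Op 4: note_on(74): voice 3 is free -> assigned | voices=[64 60 69 74]
Op 5: note_on(82): all voices busy, STEAL voice 0 (pitch 64, oldest) -> assign | voices=[82 60 69 74]
Op 6: note_on(89): all voices busy, STEAL voice 1 (pitch 60, oldest) -> assign | voices=[82 89 69 74]
Op 7: note_on(86): all voices busy, STEAL voice 2 (pitch 69, oldest) -> assign | voices=[82 89 86 74]
Op 8: note_on(61): all voices busy, STEAL voice 3 (pitch 74, oldest) -> assign | voices=[82 89 86 61]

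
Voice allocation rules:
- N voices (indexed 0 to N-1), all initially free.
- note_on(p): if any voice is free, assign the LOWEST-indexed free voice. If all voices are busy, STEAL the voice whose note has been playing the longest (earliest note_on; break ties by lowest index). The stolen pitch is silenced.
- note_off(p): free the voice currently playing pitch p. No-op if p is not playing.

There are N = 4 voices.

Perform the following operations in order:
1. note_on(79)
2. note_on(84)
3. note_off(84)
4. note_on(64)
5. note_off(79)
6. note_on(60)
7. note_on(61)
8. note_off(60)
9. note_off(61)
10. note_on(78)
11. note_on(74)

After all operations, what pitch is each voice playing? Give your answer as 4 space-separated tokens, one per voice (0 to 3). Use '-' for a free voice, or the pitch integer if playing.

Op 1: note_on(79): voice 0 is free -> assigned | voices=[79 - - -]
Op 2: note_on(84): voice 1 is free -> assigned | voices=[79 84 - -]
Op 3: note_off(84): free voice 1 | voices=[79 - - -]
Op 4: note_on(64): voice 1 is free -> assigned | voices=[79 64 - -]
Op 5: note_off(79): free voice 0 | voices=[- 64 - -]
Op 6: note_on(60): voice 0 is free -> assigned | voices=[60 64 - -]
Op 7: note_on(61): voice 2 is free -> assigned | voices=[60 64 61 -]
Op 8: note_off(60): free voice 0 | voices=[- 64 61 -]
Op 9: note_off(61): free voice 2 | voices=[- 64 - -]
Op 10: note_on(78): voice 0 is free -> assigned | voices=[78 64 - -]
Op 11: note_on(74): voice 2 is free -> assigned | voices=[78 64 74 -]

Answer: 78 64 74 -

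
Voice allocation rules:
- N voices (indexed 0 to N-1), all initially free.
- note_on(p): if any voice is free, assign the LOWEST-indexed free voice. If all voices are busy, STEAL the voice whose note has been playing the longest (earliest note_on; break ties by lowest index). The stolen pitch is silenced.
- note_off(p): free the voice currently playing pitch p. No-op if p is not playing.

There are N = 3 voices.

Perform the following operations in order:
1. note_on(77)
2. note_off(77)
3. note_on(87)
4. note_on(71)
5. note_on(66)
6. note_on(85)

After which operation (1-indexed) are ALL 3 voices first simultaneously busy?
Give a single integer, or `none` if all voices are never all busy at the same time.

Answer: 5

Derivation:
Op 1: note_on(77): voice 0 is free -> assigned | voices=[77 - -]
Op 2: note_off(77): free voice 0 | voices=[- - -]
Op 3: note_on(87): voice 0 is free -> assigned | voices=[87 - -]
Op 4: note_on(71): voice 1 is free -> assigned | voices=[87 71 -]
Op 5: note_on(66): voice 2 is free -> assigned | voices=[87 71 66]
Op 6: note_on(85): all voices busy, STEAL voice 0 (pitch 87, oldest) -> assign | voices=[85 71 66]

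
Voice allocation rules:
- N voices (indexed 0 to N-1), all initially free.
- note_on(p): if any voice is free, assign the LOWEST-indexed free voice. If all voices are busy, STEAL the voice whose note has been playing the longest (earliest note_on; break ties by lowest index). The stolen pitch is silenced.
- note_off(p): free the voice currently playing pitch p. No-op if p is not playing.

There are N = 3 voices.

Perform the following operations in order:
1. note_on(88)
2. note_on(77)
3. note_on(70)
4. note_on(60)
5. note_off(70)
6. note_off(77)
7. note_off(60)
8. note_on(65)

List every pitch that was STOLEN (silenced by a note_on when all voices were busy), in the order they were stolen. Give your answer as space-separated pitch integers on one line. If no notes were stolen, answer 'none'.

Op 1: note_on(88): voice 0 is free -> assigned | voices=[88 - -]
Op 2: note_on(77): voice 1 is free -> assigned | voices=[88 77 -]
Op 3: note_on(70): voice 2 is free -> assigned | voices=[88 77 70]
Op 4: note_on(60): all voices busy, STEAL voice 0 (pitch 88, oldest) -> assign | voices=[60 77 70]
Op 5: note_off(70): free voice 2 | voices=[60 77 -]
Op 6: note_off(77): free voice 1 | voices=[60 - -]
Op 7: note_off(60): free voice 0 | voices=[- - -]
Op 8: note_on(65): voice 0 is free -> assigned | voices=[65 - -]

Answer: 88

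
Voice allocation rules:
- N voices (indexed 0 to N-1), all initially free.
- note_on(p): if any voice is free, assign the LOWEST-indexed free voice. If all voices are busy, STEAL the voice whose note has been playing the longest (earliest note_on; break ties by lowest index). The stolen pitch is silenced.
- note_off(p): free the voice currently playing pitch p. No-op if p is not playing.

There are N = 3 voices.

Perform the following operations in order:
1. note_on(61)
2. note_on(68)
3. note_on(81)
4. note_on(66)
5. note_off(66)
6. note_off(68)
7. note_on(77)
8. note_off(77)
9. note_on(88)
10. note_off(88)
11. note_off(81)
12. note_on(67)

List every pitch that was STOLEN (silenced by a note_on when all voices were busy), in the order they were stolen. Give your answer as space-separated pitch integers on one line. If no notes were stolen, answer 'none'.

Answer: 61

Derivation:
Op 1: note_on(61): voice 0 is free -> assigned | voices=[61 - -]
Op 2: note_on(68): voice 1 is free -> assigned | voices=[61 68 -]
Op 3: note_on(81): voice 2 is free -> assigned | voices=[61 68 81]
Op 4: note_on(66): all voices busy, STEAL voice 0 (pitch 61, oldest) -> assign | voices=[66 68 81]
Op 5: note_off(66): free voice 0 | voices=[- 68 81]
Op 6: note_off(68): free voice 1 | voices=[- - 81]
Op 7: note_on(77): voice 0 is free -> assigned | voices=[77 - 81]
Op 8: note_off(77): free voice 0 | voices=[- - 81]
Op 9: note_on(88): voice 0 is free -> assigned | voices=[88 - 81]
Op 10: note_off(88): free voice 0 | voices=[- - 81]
Op 11: note_off(81): free voice 2 | voices=[- - -]
Op 12: note_on(67): voice 0 is free -> assigned | voices=[67 - -]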